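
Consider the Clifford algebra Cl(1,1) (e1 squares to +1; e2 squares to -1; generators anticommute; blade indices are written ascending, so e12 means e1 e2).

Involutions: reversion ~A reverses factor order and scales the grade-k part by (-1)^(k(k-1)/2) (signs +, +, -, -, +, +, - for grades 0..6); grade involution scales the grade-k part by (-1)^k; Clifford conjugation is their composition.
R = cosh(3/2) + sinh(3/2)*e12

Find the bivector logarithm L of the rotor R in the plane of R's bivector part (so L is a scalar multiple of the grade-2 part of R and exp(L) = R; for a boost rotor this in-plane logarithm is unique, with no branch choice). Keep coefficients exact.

The scalar part of R is cosh(3/2), which fixes the rapidity magnitude through cosh (cosh is even, so it cannot fix the sign — the bivector part carries that); dividing the bivector part by sinh of the rapidity gives the plane, and L = rapidity * plane, where the joint sign ambiguity of (rapidity, plane) cancels in the product.
Concretely: cosh(rapidity) = cosh(3/2) gives rapidity = ±3/2, and since rapidity/sinh(rapidity) is even the sign is immaterial: L = (rapidity/sinh(rapidity)) * <R>_2 = (3/(2*sinh(3/2))) * <R>_2.
Answer: 3/2*e12


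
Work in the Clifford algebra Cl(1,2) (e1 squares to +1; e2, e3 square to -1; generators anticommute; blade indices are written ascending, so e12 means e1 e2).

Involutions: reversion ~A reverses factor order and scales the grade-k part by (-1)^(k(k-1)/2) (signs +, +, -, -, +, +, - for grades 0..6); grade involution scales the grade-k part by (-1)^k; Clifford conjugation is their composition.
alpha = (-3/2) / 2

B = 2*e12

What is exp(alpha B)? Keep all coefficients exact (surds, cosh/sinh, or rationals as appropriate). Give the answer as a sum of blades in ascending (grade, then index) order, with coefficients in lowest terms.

B^2 = (2)^2*(e12)^2 = 4*(+1) = 4 (a basis 2-blade squares to minus the product of its generators' squares).
B^2 = 4 — hyperbolic case — the even/odd split gives cosh and sinh: l = 2, alpha*l = -3/2, so exp(alpha B) = cosh(-3/2) + (sinh(-3/2)/2)*B = cosh(3/2) + (-sinh(3/2)/2)*B.
Answer: cosh(3/2) - sinh(3/2)*e12


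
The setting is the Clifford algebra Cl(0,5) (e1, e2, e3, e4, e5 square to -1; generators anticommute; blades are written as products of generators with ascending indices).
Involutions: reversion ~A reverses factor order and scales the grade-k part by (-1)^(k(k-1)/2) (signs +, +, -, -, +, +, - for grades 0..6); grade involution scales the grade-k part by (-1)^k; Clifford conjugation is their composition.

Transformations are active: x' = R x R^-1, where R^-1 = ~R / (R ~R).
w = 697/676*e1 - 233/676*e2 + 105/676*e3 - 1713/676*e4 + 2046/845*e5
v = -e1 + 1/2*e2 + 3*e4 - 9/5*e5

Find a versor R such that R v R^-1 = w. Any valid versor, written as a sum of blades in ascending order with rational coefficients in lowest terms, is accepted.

The midline construction: v and w both square to -1349/100, so reflecting in their sum 21/676*e1 + 105/676*e2 + 105/676*e3 + 315/676*e4 + 105/169*e5 exchanges them.
Answer: 21/676*e1 + 105/676*e2 + 105/676*e3 + 315/676*e4 + 105/169*e5


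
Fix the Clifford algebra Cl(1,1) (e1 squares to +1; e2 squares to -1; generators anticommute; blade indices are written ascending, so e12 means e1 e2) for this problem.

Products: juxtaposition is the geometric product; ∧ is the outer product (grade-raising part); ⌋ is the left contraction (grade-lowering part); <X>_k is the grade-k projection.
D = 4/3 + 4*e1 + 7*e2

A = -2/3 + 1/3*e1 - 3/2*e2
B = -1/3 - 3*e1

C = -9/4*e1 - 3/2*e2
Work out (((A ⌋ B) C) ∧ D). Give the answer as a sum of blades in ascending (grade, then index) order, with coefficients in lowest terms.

step 1: -7/9 + 2*e1
step 2: -9/2 + 7/4*e1 + 7/6*e2 - 3*e12
step 3: -6 - 47/3*e1 - 539/18*e2 + 43/12*e12
Answer: -6 - 47/3*e1 - 539/18*e2 + 43/12*e12


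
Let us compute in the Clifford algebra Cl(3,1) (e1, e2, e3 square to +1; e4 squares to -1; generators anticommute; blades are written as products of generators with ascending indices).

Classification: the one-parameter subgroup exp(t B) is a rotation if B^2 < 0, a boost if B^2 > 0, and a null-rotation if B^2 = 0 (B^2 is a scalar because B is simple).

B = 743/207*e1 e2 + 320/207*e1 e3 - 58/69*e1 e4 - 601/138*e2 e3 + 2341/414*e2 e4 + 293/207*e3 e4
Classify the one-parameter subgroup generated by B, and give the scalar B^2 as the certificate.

B^2 term by term: the squares give (743/207)^2*(e1 e2)^2 + (320/207)^2*(e1 e3)^2 + (-58/69)^2*(e1 e4)^2 + (-601/138)^2*(e2 e3)^2 + (2341/414)^2*(e2 e4)^2 + (293/207)^2*(e3 e4)^2 = 552049/42849*(-1) + 102400/42849*(-1) + 3364/4761*(+1) + 361201/19044*(-1) + 5480281/171396*(+1) + 85849/42849*(+1) = 4/9 (each basis 2-blade squares to minus the product of its generators' squares); cross terms between blades sharing an index anticommute and cancel; the commuting (index-disjoint) pairs give grade-4 terms 2*c*c'*(blade product), which cancel blade by blade — e1 e2 e3 e4: 435398/42849 - 749120/42849 + 34858/4761 = 0 — confirming B is simple. So B^2 = 4/9.
Answer: boost, certificate B^2 = 4/9. Check the certificate: B^2 = 4/9, and that sign is decisive whatever form B takes.


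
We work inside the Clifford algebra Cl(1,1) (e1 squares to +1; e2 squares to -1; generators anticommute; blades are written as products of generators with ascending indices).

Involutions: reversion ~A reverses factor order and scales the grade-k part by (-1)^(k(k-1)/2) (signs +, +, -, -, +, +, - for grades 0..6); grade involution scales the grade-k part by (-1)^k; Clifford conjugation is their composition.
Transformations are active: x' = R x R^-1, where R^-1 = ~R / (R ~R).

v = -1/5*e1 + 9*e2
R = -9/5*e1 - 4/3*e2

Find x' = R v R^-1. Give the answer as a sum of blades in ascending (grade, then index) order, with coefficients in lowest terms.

~R = -9/5*e1 - 4/3*e2, and R ~R = 329/225, so R^-1 = ~R / (329/225).
R v = 309/25 - 247/15*e1 e2
Answer: -49729/1645*e1 - 10377/329*e2


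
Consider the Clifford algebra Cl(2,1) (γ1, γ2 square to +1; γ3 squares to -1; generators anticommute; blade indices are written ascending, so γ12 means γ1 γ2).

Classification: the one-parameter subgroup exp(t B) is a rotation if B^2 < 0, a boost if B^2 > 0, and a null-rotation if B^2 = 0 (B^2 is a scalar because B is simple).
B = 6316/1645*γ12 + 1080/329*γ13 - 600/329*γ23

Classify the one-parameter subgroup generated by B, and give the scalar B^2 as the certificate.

B^2 term by term: the squares give (6316/1645)^2*(γ12)^2 + (1080/329)^2*(γ13)^2 + (-600/329)^2*(γ23)^2 = 39891856/2706025*(-1) + 1166400/108241*(+1) + 360000/108241*(+1) = -16/25 (each basis 2-blade squares to minus the product of its generators' squares); cross terms between blades sharing an index anticommute and cancel. So B^2 = -16/25.
Answer: rotation, certificate B^2 = -16/25. Note: conjugating B changes its blade decomposition but never the scalar B^2 = -16/25, whose sign settles the classification.


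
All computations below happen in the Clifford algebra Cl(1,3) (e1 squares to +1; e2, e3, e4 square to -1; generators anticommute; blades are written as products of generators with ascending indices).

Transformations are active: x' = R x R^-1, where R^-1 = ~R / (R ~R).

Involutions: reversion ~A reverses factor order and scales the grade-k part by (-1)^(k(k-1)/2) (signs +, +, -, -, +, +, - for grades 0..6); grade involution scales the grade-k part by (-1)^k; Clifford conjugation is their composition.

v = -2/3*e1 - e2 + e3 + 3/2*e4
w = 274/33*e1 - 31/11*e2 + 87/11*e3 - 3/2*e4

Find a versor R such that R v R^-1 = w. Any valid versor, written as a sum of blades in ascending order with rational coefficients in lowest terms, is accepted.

Take R = v + w = 84/11*e1 - 42/11*e2 + 98/11*e3. Because q(v) = q(w) = -137/36, conjugation by R sends v exactly to w.
Answer: 84/11*e1 - 42/11*e2 + 98/11*e3


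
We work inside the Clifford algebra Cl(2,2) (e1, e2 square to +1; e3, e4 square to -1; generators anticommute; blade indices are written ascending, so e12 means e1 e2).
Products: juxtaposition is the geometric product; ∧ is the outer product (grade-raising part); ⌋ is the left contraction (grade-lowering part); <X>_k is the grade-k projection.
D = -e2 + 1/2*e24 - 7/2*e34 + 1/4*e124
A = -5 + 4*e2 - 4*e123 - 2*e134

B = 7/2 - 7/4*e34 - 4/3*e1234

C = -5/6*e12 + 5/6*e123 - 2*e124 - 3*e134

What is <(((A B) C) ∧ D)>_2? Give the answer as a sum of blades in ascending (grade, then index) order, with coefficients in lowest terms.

step 1: -35/2 - 7/2*e1 + 34/3*e2 + 16/3*e4 + 35/4*e34 - 14*e123 - 7*e124 - 5/3*e134 - 7*e234 + 20/3*e1234
step 2: -8/3 + 1285/36*e1 - 205/12*e2 - 25*e3 - 205/18*e4 + 185/4*e12 + 185/9*e13 + 57/2*e14 + 59/4*e23 - 655/18*e24 - 160/9*e34 + 35/12*e123 + 2725/72*e124 + 140/3*e134 + 25/18*e234 + 1603/72*e1234
step 3: 8/3*e2 - 1285/36*e12 - 25*e23 - 229/18*e24 + 28/3*e34 + 185/9*e123 + 3289/72*e124 - 8995/72*e134 + 6485/72*e234 - 16205/72*e1234
step 4: -1285/36*e12 - 25*e23 - 229/18*e24 + 28/3*e34
Answer: -1285/36*e12 - 25*e23 - 229/18*e24 + 28/3*e34


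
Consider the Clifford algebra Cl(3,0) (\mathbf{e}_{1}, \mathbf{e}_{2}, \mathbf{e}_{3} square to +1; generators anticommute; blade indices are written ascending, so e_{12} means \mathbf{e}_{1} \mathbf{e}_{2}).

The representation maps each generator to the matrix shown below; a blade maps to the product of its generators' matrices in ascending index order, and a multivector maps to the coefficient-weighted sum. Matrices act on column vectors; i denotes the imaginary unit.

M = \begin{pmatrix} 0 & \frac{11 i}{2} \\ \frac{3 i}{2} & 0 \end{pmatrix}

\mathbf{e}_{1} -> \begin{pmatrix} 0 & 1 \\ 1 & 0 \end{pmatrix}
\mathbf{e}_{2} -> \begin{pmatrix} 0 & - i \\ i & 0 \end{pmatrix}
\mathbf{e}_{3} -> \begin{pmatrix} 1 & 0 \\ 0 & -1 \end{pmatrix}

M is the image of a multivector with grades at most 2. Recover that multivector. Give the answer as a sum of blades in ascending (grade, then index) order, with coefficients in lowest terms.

Method: 1, rho(e_{1}), rho(e_{2}), rho(e_{3}) form a trace-orthogonal basis of the 2x2 complex matrices (tr(X Y) = 2 if X = Y, else 0), so M = m0*1 + m1*rho(e_{1}) + m2*rho(e_{2}) + m3*rho(e_{3}) with m0 = tr(M)/2 = 0, m1 = tr(M rho(e_{1}))/2 = \frac{7 i}{2}, m2 = tr(M rho(e_{2}))/2 = -2, m3 = tr(M rho(e_{3}))/2 = 0.
Multiplying table entries, the bivector images are rho(e_{12}) = i*rho(e_{3}), rho(e_{13}) = -i*rho(e_{2}), rho(e_{23}) = i*rho(e_{1}); with real blade coefficients the real parts of m0..m3 are the coefficients of 1, e_{1}, e_{2}, e_{3} and the imaginary parts give the bivectors (e_{23}: Im m1, e_{13}: -Im m2, e_{12}: Im m3).
Answer: -2 e_{2} + \frac{7}{2} e_{23}


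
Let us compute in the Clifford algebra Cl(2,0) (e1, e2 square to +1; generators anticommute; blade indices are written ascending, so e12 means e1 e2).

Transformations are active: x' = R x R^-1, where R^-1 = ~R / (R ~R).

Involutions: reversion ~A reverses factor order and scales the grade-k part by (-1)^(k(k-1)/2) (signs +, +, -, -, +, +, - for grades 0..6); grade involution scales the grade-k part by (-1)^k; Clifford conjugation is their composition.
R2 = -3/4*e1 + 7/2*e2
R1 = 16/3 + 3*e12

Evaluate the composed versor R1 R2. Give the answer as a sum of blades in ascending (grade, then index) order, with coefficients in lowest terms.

Distribute over the terms of R1 (each basis-blade product reordered to ascending indices, repeated generators contracted through their squares):
(16/3) R2 = -4*e1 + 56/3*e2
(3*e12) R2 = 21/2*e1 + 9/4*e2
Summing the partial products and collecting blades:
Answer: 13/2*e1 + 251/12*e2


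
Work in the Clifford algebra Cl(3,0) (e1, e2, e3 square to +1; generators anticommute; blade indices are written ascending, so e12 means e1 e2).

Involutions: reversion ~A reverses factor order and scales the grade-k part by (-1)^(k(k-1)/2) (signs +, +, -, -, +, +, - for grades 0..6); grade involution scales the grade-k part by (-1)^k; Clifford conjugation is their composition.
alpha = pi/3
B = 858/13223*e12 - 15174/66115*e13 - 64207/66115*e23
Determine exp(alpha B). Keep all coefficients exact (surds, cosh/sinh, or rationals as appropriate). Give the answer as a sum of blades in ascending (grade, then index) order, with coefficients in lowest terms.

B^2 term by term: the squares give (858/13223)^2*(e12)^2 + (-15174/66115)^2*(e13)^2 + (-64207/66115)^2*(e23)^2 = 736164/174847729*(-1) + 230250276/4371193225*(-1) + 4122538849/4371193225*(-1) = -1 (each basis 2-blade squares to minus the product of its generators' squares); cross terms between blades sharing an index anticommute and cancel. So B^2 = -1.
B^2 = -1 — B^2 < 0, so the exponential closes trigonometrically: l = 1, alpha*l = pi/3, so exp(alpha B) = cos(pi/3) + (sin(pi/3)/1)*B = 1/2 + (sqrt(3)/2)*B.
Answer: 1/2 + 429*sqrt(3)/13223*e12 - 7587*sqrt(3)/66115*e13 - 64207*sqrt(3)/132230*e23


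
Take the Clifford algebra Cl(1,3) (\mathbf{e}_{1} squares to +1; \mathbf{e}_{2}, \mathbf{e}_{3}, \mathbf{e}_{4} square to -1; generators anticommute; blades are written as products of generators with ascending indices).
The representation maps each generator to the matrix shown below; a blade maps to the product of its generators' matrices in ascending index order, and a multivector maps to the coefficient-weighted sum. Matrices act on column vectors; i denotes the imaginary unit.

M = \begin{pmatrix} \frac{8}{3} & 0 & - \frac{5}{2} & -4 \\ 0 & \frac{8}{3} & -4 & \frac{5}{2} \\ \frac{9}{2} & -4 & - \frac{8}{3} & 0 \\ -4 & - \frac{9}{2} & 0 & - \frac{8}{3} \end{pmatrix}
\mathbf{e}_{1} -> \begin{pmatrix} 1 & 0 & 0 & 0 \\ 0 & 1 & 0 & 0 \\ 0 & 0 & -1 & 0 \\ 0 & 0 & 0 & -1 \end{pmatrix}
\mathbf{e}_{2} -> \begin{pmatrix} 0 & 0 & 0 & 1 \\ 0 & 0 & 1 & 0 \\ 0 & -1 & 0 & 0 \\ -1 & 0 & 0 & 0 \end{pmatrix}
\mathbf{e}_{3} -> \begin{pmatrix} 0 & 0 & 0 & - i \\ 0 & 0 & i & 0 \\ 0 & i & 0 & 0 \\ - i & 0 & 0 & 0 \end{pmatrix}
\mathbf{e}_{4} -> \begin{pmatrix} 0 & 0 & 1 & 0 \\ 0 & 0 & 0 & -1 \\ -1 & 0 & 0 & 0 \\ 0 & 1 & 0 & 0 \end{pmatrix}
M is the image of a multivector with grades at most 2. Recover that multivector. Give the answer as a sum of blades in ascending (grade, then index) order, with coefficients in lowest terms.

Method: the blade images are trace-orthogonal — tr(rho(e_A) rho(e_B)^-1) = 4 if A = B and 0 otherwise — and rho(e_A)^-1 = (e_A)^2 * rho(e_A) with (e_A)^2 = +1 or -1, so the coefficient of e_A in the preimage is (e_A)^2 * tr(M rho(e_A))/4.
Nonzero projections over blades of grade <= 2: e_{1}: (e_{1})^2 = +1, tr(M rho(e_{1})) = \frac{32}{3}, coefficient \frac{8}{3}; e_{4}: (e_{4})^2 = -1, tr(M rho(e_{4})) = 14, coefficient -\frac{7}{2}; e_{1} e_{2}: (e_{1} e_{2})^2 = +1, tr(M rho(e_{1} e_{2})) = -16, coefficient -4; e_{1} e_{4}: (e_{1} e_{4})^2 = +1, tr(M rho(e_{1} e_{4})) = 4, coefficient 1. Every other blade of grade <= 2 projects to 0.
Answer: \frac{8}{3} e_{1} - \frac{7}{2} e_{4} - 4 e_{1} e_{2} + e_{1} e_{4}


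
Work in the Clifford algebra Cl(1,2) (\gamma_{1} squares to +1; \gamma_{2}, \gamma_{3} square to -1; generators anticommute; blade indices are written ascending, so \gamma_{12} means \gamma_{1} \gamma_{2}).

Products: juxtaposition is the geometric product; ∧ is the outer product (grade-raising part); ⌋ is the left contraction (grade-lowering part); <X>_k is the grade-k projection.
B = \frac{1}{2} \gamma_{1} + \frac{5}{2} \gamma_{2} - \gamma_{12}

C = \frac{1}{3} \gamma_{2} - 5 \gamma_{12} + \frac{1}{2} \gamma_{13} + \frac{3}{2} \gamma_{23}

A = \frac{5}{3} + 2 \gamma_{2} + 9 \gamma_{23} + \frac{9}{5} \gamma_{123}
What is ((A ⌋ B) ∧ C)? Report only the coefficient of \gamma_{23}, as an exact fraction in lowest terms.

step 1: -5 - \frac{7}{6} \gamma_{1} + \frac{25}{6} \gamma_{2} - \frac{5}{3} \gamma_{12}
step 2: -\frac{5}{3} \gamma_{2} + \frac{443}{18} \gamma_{12} - \frac{5}{2} \gamma_{13} - \frac{15}{2} \gamma_{23} - \frac{23}{6} \gamma_{123}
Answer: -\frac{15}{2}


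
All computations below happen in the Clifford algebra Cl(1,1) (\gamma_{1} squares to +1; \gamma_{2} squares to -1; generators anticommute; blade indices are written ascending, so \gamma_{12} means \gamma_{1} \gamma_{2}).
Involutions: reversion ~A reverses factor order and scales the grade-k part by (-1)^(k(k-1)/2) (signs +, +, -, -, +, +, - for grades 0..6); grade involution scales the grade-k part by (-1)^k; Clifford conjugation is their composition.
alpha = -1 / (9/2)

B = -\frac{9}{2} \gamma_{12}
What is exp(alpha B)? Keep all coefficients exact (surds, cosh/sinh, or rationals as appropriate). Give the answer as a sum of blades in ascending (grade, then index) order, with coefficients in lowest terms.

B^2 = (-\frac{9}{2})^2*(\gamma_{12})^2 = \frac{81}{4}*(+1) = \frac{81}{4} (a basis 2-blade squares to minus the product of its generators' squares).
B^2 = \frac{81}{4} — the positive square puts this in the hyperbolic regime; l = \frac{9}{2}, alpha*l = -1, so exp(alpha B) = cosh(-1) + (sinh(-1)/(\frac{9}{2}))*B = \cosh{\left(1 \right)} + (- \frac{2 \sinh{\left(1 \right)}}{9})*B.
Answer: \cosh{\left(1 \right)} + \sinh{\left(1 \right)} \gamma_{12}


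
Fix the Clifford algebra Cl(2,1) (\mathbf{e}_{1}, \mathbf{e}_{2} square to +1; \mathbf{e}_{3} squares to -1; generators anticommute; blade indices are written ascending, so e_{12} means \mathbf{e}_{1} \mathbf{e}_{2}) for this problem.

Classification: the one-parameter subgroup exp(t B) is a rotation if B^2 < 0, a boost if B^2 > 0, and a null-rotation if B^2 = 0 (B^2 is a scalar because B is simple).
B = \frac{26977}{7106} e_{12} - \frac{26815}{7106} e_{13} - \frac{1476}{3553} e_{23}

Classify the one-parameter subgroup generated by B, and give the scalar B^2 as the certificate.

B^2 term by term: the squares give (\frac{26977}{7106})^2*(e_{12})^2 + (-\frac{26815}{7106})^2*(e_{13})^2 + (-\frac{1476}{3553})^2*(e_{23})^2 = \frac{727758529}{50495236}*(-1) + \frac{719044225}{50495236}*(+1) + \frac{2178576}{12623809}*(+1) = 0 (each basis 2-blade squares to minus the product of its generators' squares); cross terms between blades sharing an index anticommute and cancel. So B^2 = 0.
Answer: null-rotation, certificate B^2 = 0. Why this suffices: the scalar 0 survives any versor conjugation, so its sign alone determines the class however B is presented.


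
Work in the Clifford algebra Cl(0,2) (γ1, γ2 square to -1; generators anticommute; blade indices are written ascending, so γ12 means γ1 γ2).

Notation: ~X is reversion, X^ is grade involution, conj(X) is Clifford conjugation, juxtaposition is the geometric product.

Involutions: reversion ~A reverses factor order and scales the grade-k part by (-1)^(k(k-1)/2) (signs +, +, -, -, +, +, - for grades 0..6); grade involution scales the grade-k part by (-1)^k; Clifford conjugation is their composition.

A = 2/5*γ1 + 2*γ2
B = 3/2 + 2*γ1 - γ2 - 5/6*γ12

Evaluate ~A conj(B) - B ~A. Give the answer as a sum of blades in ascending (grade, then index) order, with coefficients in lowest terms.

first term: -6/5 + 34/15*γ1 + 8/3*γ2 + 22/5*γ12
second term: 6/5 + 34/15*γ1 + 8/3*γ2 + 22/5*γ12
Answer: -12/5


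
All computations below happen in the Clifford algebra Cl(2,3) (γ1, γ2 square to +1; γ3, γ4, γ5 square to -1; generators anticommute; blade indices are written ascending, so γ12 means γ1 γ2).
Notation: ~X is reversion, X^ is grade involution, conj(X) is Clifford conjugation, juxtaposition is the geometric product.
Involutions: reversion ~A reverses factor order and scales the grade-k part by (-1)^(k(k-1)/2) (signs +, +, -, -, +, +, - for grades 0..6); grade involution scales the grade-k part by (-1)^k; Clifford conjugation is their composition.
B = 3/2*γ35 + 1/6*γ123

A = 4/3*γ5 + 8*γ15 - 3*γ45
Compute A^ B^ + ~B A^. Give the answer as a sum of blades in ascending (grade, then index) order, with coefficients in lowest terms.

first term: -2*γ3 + 12*γ13 + 9/2*γ34 + 4/3*γ235 - 2/9*γ1235 + 1/2*γ12345
second term: -2*γ3 + 12*γ13 + 9/2*γ34 - 4/3*γ235 + 2/9*γ1235 + 1/2*γ12345
Answer: -4*γ3 + 24*γ13 + 9*γ34 + γ12345


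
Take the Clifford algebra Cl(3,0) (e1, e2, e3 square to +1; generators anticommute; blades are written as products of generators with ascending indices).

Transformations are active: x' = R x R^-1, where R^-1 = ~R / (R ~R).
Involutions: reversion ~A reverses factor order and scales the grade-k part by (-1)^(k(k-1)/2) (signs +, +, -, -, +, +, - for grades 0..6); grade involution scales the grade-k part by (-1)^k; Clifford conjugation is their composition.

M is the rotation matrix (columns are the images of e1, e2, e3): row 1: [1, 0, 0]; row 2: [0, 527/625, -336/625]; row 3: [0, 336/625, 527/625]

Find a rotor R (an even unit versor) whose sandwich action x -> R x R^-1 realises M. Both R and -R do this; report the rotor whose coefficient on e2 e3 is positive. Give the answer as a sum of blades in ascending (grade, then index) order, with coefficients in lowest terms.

Method: write R = a + b12*e1 e2 + b13*e1 e3 + b23*e2 e3 with a^2 + b12^2 + b13^2 + b23^2 = 1 (so R^-1 = ~R). Expanding the columns R e_j ~R gives tr M = 4a^2 - 1 and, from the antisymmetric part, M21 - M12 = -4a*b12, M13 - M31 = 4a*b13, M32 - M23 = -4a*b23.
Here tr M = 1679/625, so a^2 = (1 + tr M)/4 = 576/625 and a = ±24/25. Taking a = 24/25: M21 - M12 = 0, M13 - M31 = 0, M32 - M23 = 672/625, giving b12 = 0, b13 = 0, b23 = -7/25, i.e. R = 24/25 - 7/25*e2 e3.
Its e2 e3 coefficient is negative, so report the other preimage -R.
Answer: -24/25 + 7/25*e2 e3. Uniqueness: Spin(3) -> SO(3) maps R and -R to the same rotation of trace 1679/625; fixing the sign of the e2 e3 coefficient removes the ambiguity.


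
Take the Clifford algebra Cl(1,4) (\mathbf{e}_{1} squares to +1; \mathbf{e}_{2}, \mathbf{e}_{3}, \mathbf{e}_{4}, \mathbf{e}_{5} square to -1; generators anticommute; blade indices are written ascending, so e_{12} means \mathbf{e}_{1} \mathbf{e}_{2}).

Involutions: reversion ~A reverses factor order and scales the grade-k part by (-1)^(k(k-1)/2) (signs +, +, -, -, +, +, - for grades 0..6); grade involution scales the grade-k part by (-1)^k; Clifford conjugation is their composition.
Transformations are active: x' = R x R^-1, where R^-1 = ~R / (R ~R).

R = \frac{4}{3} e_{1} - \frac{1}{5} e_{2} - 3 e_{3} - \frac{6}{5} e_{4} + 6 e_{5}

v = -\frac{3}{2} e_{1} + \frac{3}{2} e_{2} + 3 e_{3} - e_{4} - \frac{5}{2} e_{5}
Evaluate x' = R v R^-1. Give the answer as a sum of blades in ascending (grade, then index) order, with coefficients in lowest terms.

~R = \frac{4}{3} e_{1} - \frac{1}{5} e_{2} - 3 e_{3} - \frac{6}{5} e_{4} + 6 e_{5}, and R ~R = -\frac{10058}{225}, so R^-1 = ~R / (-\frac{10058}{225}).
R v = \frac{211}{10} + \frac{17}{10} e_{12} - \frac{1}{2} e_{13} - \frac{47}{15} e_{14} + \frac{17}{3} e_{15} + \frac{39}{10} e_{23} + 2 e_{24} - \frac{17}{2} e_{25} + \frac{33}{5} e_{34} - \frac{21}{2} e_{35} + 9 e_{45}
Answer: \frac{2427}{10058} e_{1} - \frac{6594}{5029} e_{2} - \frac{1689}{10058} e_{3} + \frac{10726}{5029} e_{4} - \frac{31825}{10058} e_{5}


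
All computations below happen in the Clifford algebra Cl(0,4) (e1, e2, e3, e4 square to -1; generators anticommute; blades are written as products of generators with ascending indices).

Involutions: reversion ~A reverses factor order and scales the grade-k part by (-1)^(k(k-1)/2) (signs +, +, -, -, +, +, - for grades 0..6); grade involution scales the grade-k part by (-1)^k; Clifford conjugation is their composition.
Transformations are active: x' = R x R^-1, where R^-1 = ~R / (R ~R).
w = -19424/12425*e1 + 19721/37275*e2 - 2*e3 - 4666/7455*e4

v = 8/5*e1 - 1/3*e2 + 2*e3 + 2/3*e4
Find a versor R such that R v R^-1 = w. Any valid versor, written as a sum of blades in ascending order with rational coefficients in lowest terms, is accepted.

Reasoning: v^2 = w^2 = -1601/225 since conjugation preserves the quadratic form; R = v + w = 456/12425*e1 + 2432/12425*e2 + 304/7455*e4 is then valid when invertible, keeping its own part and reversing (v - w)/2.
Answer: 456/12425*e1 + 2432/12425*e2 + 304/7455*e4


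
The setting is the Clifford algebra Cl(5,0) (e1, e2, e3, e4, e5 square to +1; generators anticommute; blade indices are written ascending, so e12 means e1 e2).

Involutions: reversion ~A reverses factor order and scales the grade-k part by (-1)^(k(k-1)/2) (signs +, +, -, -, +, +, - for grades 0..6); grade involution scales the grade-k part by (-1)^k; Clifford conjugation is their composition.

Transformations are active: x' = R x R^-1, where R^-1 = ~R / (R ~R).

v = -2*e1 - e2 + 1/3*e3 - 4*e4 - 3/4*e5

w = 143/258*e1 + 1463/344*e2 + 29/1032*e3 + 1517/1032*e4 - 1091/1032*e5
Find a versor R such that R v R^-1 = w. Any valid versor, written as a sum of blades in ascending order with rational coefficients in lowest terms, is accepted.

R = v + w = -373/258*e1 + 1119/344*e2 + 373/1032*e3 - 2611/1032*e4 - 1865/1032*e5 works: the equal norms (3121/144) guarantee its sandwich swaps v into w.
Answer: -373/258*e1 + 1119/344*e2 + 373/1032*e3 - 2611/1032*e4 - 1865/1032*e5


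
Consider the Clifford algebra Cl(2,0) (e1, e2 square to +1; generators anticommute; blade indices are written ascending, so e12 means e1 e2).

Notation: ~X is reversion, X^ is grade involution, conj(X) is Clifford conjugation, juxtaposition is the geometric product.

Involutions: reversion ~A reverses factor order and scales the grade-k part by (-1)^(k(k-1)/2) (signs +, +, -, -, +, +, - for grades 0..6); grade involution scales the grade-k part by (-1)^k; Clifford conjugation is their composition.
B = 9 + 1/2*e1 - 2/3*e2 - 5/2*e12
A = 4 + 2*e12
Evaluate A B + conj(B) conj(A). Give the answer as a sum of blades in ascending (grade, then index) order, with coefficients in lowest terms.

first term: 41 + 2/3*e1 - 11/3*e2 + 8*e12
second term: 41 - 2/3*e1 + 11/3*e2 - 8*e12
Answer: 82


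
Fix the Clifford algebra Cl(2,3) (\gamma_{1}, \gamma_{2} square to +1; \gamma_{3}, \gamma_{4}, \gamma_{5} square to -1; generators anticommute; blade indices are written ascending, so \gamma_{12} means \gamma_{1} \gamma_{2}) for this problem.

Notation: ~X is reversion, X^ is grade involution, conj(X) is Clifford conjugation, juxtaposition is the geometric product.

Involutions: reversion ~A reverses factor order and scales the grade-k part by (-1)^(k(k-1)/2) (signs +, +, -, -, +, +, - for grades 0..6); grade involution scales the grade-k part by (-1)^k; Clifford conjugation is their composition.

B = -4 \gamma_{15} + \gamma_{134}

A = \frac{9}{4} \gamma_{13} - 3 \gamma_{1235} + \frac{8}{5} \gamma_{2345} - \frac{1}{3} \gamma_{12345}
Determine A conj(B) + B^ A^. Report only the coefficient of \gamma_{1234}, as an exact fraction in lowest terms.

first term: \frac{9}{4} \gamma_{4} - 12 \gamma_{23} + \frac{1}{3} \gamma_{25} - 9 \gamma_{35} - \frac{8}{5} \gamma_{125} + \frac{4}{3} \gamma_{234} - 3 \gamma_{245} - \frac{32}{5} \gamma_{1234}
second term: -\frac{9}{4} \gamma_{4} + 12 \gamma_{23} + \frac{1}{3} \gamma_{25} - 9 \gamma_{35} + \frac{8}{5} \gamma_{125} + \frac{4}{3} \gamma_{234} + 3 \gamma_{245} - \frac{32}{5} \gamma_{1234}
Answer: -\frac{64}{5}


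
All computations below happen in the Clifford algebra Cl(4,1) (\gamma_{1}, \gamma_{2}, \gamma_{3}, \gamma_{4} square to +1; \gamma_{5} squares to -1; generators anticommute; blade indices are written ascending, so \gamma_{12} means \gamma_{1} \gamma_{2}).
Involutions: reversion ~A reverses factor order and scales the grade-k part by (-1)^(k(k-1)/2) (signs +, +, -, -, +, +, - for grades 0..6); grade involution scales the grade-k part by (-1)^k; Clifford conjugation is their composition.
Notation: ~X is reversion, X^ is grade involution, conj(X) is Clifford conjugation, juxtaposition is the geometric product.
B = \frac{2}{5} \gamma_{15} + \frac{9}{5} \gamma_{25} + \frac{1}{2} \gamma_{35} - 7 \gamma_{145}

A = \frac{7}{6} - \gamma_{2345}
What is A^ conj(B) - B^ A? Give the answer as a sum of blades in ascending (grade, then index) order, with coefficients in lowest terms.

first term: -\frac{7}{15} \gamma_{15} - \frac{1}{2} \gamma_{24} - \frac{21}{10} \gamma_{25} + \frac{9}{5} \gamma_{34} - \frac{7}{12} \gamma_{35} + 7 \gamma_{123} - \frac{49}{6} \gamma_{145} - \frac{2}{5} \gamma_{1234}
second term: \frac{7}{15} \gamma_{15} + \frac{1}{2} \gamma_{24} + \frac{21}{10} \gamma_{25} - \frac{9}{5} \gamma_{34} + \frac{7}{12} \gamma_{35} - 7 \gamma_{123} + \frac{49}{6} \gamma_{145} - \frac{2}{5} \gamma_{1234}
Answer: -\frac{14}{15} \gamma_{15} - \gamma_{24} - \frac{21}{5} \gamma_{25} + \frac{18}{5} \gamma_{34} - \frac{7}{6} \gamma_{35} + 14 \gamma_{123} - \frac{49}{3} \gamma_{145}


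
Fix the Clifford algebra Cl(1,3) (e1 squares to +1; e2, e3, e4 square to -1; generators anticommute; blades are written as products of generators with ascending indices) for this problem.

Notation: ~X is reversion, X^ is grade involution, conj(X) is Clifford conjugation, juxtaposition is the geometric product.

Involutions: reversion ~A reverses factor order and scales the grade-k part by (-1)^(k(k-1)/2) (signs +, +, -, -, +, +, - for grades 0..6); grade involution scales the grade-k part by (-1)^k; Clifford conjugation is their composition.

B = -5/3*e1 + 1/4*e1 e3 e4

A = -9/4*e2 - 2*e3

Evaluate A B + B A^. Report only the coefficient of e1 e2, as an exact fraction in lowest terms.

first term: -15/4*e1 e2 - 10/3*e1 e3 - 1/2*e1 e4 + 9/16*e1 e2 e3 e4
second term: -15/4*e1 e2 - 10/3*e1 e3 + 1/2*e1 e4 + 9/16*e1 e2 e3 e4
Answer: -15/2


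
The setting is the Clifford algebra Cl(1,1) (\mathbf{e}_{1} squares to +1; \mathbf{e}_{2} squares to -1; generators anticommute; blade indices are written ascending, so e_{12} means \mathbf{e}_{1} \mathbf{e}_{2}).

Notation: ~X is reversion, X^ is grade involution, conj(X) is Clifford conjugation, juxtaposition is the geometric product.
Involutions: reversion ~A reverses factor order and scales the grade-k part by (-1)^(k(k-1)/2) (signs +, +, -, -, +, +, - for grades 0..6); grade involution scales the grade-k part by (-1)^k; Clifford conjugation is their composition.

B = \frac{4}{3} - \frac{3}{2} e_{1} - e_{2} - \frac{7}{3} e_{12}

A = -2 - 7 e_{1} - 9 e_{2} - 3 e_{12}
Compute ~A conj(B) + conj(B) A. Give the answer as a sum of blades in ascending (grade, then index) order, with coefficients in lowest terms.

first term: \frac{17}{6} - \frac{109}{3} e_{1} - \frac{209}{6} e_{2} + \frac{35}{6} e_{12}
second term: -\frac{67}{6} + \frac{17}{3} e_{1} - \frac{13}{6} e_{2} - \frac{91}{6} e_{12}
Answer: -\frac{25}{3} - \frac{92}{3} e_{1} - 37 e_{2} - \frac{28}{3} e_{12}


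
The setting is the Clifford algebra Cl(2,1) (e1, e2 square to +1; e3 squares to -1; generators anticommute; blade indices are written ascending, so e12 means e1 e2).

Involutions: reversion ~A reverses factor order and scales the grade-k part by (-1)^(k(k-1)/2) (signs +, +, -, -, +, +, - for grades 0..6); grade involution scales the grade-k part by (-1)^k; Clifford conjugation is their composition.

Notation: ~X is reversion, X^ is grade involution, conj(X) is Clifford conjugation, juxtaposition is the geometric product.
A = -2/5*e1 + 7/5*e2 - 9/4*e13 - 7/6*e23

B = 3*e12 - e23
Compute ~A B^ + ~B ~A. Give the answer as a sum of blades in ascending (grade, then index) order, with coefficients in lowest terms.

first term: -7/6 - 21/5*e1 - 6/5*e2 - 7/5*e3 - 9/4*e12 - 7/2*e13 + 27/4*e23 + 2/5*e123
second term: 7/6 - 21/5*e1 - 6/5*e2 - 7/5*e3 - 9/4*e12 - 7/2*e13 + 27/4*e23 - 2/5*e123
Answer: -42/5*e1 - 12/5*e2 - 14/5*e3 - 9/2*e12 - 7*e13 + 27/2*e23


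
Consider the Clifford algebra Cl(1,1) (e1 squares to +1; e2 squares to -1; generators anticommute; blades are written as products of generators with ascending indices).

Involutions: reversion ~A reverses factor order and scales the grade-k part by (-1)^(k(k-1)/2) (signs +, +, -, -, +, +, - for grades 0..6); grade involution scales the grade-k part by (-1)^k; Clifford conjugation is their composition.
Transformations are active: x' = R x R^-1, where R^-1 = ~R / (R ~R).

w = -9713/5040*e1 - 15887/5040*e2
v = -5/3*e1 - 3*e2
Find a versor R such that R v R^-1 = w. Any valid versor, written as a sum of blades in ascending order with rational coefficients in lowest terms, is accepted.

Key observation: q(v) = q(w) = -56/9 (sandwiches preserve the norm), so R = v + w = -18113/5040*e1 - 31007/5040*e2 works whenever it is invertible — the component of v along it is kept and (v - w)/2 reverses, sending v to w.
Answer: -18113/5040*e1 - 31007/5040*e2


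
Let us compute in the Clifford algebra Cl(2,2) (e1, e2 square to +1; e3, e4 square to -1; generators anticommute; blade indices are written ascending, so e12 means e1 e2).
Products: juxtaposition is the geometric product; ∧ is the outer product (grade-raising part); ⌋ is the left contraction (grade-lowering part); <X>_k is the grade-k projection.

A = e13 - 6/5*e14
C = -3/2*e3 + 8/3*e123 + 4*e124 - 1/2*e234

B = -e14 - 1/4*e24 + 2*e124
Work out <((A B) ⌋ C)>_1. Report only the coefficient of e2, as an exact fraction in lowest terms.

step 1: 6/5 + 12/5*e2 + 3/10*e12 + e34 + 2*e234 + 1/4*e1234
step 2: 1 + 1/2*e2 - 13/5*e3 - 6/5*e4 - 32/5*e13 - 48/5*e14 - 6/5*e34 + 16/5*e123 + 24/5*e124 - 3/5*e234
step 3: 1/2*e2 - 13/5*e3 - 6/5*e4
Answer: 1/2


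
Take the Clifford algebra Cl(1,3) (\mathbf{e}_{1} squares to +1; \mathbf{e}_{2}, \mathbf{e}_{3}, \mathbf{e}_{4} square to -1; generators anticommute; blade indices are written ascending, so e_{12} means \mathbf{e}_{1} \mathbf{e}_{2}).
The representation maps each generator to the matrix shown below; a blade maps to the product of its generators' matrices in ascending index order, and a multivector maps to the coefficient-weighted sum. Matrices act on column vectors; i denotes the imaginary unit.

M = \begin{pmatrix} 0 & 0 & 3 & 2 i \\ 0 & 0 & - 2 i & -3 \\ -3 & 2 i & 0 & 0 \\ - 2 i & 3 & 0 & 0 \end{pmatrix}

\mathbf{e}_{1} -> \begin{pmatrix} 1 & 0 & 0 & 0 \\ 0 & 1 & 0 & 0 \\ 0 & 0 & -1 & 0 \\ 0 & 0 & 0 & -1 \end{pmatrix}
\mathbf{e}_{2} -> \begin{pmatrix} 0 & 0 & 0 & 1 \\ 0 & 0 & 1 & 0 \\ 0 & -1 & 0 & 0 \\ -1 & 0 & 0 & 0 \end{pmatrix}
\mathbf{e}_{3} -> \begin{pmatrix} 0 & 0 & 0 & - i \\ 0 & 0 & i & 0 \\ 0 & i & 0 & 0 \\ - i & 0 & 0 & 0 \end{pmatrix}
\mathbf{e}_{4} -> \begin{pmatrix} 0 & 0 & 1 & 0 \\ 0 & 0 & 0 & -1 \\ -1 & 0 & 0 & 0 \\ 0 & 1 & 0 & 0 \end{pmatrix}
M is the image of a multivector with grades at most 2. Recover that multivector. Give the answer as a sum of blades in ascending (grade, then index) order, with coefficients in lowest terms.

Method: the blade images are trace-orthogonal — tr(rho(e_A) rho(e_B)^-1) = 4 if A = B and 0 otherwise — and rho(e_A)^-1 = (e_A)^2 * rho(e_A) with (e_A)^2 = +1 or -1, so the coefficient of e_A in the preimage is (e_A)^2 * tr(M rho(e_A))/4.
Nonzero projections over blades of grade <= 2: e_{4}: (e_{4})^2 = -1, tr(M rho(e_{4})) = -12, coefficient 3; e_{13}: (e_{13})^2 = +1, tr(M rho(e_{13})) = -8, coefficient -2. Every other blade of grade <= 2 projects to 0.
Answer: 3 e_{4} - 2 e_{13}


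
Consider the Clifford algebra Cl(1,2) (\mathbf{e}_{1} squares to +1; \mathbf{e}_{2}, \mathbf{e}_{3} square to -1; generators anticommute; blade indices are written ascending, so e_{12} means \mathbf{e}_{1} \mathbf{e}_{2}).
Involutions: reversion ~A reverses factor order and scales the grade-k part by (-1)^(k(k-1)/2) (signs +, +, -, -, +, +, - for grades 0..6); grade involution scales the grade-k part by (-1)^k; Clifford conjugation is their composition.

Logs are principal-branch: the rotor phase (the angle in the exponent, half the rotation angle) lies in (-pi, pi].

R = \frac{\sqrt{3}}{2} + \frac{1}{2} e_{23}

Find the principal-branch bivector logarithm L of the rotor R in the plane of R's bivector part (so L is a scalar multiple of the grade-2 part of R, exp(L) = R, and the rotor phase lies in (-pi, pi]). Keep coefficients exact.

The scalar part of R is \frac{\sqrt{3}}{2}, and that scalar determines the rotor phase on the principal branch; recovering the unit plane as bivector-part over sine of the phase gives L = phase * plane.
Concretely: cos(phase) = \frac{\sqrt{3}}{2} gives phase = ±\frac{\pi}{6}, and since phase/sin(phase) is even the sign is immaterial: L = (phase/sin(phase)) * <R>_2 = (\frac{\pi}{3}) * <R>_2.
Answer: \frac{\pi}{6} e_{23}


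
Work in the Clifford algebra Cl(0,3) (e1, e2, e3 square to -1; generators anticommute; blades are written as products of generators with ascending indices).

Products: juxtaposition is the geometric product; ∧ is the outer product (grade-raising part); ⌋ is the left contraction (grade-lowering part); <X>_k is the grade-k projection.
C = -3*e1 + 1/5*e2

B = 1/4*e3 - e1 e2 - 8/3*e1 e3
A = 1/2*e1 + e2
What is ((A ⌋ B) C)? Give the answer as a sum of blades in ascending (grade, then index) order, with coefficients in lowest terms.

step 1: -e1 + 1/2*e2 + 4/3*e3
step 2: -31/10 + 13/10*e1 e2 + 4*e1 e3 - 4/15*e2 e3
Answer: -31/10 + 13/10*e1 e2 + 4*e1 e3 - 4/15*e2 e3


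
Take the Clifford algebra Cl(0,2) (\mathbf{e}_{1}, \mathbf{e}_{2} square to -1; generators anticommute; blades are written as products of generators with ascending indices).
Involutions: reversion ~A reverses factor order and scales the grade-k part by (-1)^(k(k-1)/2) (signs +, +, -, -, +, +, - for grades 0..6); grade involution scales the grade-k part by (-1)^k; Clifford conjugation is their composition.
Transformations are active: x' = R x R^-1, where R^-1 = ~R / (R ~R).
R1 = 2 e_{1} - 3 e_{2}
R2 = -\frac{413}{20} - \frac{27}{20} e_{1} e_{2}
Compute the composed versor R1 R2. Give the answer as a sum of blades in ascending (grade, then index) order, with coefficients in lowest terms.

Distribute over the terms of R1 (each basis-blade product reordered to ascending indices, repeated generators contracted through their squares):
(2 e_{1}) R2 = -\frac{413}{10} e_{1} + \frac{27}{10} e_{2}
(-3 e_{2}) R2 = \frac{81}{20} e_{1} + \frac{1239}{20} e_{2}
Summing the partial products and collecting blades:
Answer: -\frac{149}{4} e_{1} + \frac{1293}{20} e_{2}


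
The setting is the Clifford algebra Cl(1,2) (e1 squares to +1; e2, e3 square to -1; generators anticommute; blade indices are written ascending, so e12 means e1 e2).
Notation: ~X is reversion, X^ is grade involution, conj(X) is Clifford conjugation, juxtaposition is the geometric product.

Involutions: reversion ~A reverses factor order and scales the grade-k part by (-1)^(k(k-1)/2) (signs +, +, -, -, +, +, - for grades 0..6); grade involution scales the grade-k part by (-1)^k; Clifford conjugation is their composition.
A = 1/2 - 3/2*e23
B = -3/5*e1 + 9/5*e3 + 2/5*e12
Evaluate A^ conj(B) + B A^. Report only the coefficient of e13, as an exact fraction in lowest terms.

first term: 3/10*e1 - 27/10*e2 - 9/10*e3 - 1/5*e12 + 3/5*e13 - 9/10*e123
second term: -3/10*e1 - 27/10*e2 + 9/10*e3 + 1/5*e12 + 3/5*e13 + 9/10*e123
Answer: 6/5


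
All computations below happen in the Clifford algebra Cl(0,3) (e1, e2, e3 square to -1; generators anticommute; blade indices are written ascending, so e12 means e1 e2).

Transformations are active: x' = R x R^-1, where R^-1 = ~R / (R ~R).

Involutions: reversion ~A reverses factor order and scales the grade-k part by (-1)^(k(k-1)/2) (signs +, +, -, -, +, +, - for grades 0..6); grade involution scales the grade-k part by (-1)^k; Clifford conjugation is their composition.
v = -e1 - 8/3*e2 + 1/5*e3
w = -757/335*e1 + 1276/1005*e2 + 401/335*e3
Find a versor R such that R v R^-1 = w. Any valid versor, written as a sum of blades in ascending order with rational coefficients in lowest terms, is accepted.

R = v + w = -1092/335*e1 - 468/335*e2 + 468/335*e3 works: the equal norms (-1834/225) guarantee its sandwich swaps v into w.
Answer: -1092/335*e1 - 468/335*e2 + 468/335*e3


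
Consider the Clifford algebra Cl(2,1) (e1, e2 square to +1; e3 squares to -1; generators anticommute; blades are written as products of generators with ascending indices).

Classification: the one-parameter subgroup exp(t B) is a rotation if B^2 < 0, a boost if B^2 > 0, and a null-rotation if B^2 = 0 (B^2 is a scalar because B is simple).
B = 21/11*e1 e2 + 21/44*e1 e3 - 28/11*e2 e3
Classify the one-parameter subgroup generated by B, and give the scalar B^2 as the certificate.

B^2 term by term: the squares give (21/11)^2*(e1 e2)^2 + (21/44)^2*(e1 e3)^2 + (-28/11)^2*(e2 e3)^2 = 441/121*(-1) + 441/1936*(+1) + 784/121*(+1) = 49/16 (each basis 2-blade squares to minus the product of its generators' squares); cross terms between blades sharing an index anticommute and cancel. So B^2 = 49/16.
Answer: boost, certificate B^2 = 49/16. The invariant at work: B^2 = 49/16 is unchanged by conjugation, hence its sign classifies the subgroup whatever basis B is written in.
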